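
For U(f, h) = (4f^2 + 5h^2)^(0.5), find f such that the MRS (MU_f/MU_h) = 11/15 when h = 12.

f = 11

For CES with ρ = 2, MRS = (4/5)·(h/f)^(-1).
Setting (4/5)·(12/f)^(-1) = 11/15 gives (12/f)^(-1) = 11/12, so 12/f = 12/11 and f = 11.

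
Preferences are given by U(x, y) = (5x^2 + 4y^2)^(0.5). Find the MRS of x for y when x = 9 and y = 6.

MRS = 1.875

For CES with ρ = 2, MRS = (5/4)·(y/x)^(-1).
At (9, 6): MRS = 1.875.
That is, one extra unit of x is worth 1.875 units of y at the margin.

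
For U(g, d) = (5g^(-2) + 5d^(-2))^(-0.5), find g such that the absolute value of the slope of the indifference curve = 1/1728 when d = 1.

g = 12

For CES with ρ = -2, MRS = (d/g)^3.
Setting (1/g)^3 = 1/1728 gives 1/g = 1/12 and g = 12.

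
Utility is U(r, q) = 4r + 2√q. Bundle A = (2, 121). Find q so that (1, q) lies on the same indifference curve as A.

q = 169

U(2, 121) = 30.
Set U(1, q) = 30 and solve.
With r = 1: 2√q = 30 − 4·1 = 26, so √q = 13 and q = 169.
Check: U(1, 169) = 30.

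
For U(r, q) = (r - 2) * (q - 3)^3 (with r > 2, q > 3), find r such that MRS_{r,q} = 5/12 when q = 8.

r = 6

MU_r = (q−3)^3, MU_q = 3·(r−2)·(q−3)^2.
MRS = (1/3)·(q−3)/(r−2).
Substitute q = 8: MRS = (5/3)/(r − 2). Setting this equal to 5/12 gives r − 2 = (5/3)/(5/12) = 4, so r = 6.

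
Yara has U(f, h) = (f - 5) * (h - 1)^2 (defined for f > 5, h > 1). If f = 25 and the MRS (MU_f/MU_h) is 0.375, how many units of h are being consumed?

h = 16

MU_f = (h−1)^2, MU_h = 2·(f−5)·(h−1).
MRS = (1/2)·(h−1)/(f−5).
Substitute f = 25: MRS = (h − 1)/40. Setting this equal to 0.375 gives h − 1 = 0.375·40 = 15, so h = 16.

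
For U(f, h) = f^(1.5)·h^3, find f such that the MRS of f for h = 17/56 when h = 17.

MU_f = 1.5·√f·h^3 and MU_h = 3·f^(1.5)·h^2.
MRS = MU_f/MU_h = (0.5)·h/f.
Substitute h = 17: MRS = 8.5/f. Setting 8.5/f = 17/56 gives f = 8.5/(17/56) = 28.

f = 28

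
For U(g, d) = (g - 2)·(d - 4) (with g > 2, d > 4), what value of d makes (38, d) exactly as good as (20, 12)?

d = 8

U(20, 12) = 144.
Set U(38, d) = 144 and solve.
With g = 38: (38 − 2) = 36, so (d − 4) = 144/36 = 4.
So d = 4 + 4 = 8.
Check: U(38, 8) = 144.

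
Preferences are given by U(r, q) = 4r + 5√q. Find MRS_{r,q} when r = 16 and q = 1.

MRS = 1.6

MU_r = 4, MU_q = 5/(2√q).
MRS = 4 ÷ (5/(2√q)).
At (16, 1): MRS = 1.6.
The indifference curve has slope −1.6 at this bundle.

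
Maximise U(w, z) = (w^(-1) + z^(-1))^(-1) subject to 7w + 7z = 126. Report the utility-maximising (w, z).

For CES with ρ = -1, MRS = (z/w)^2.
Tangency: set MRS = p_w/p_z = 7/7 = 1.
So (z/w)^2 = 1; taking the square root, z/w = 1, i.e. z = w.
Substitute into the budget 7·w + 7·z = 126: 14·w = 126, so w* = 9 and z* = 9.

w* = 9, z* = 9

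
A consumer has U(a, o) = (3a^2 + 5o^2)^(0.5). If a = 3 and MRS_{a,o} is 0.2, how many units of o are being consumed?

For CES with ρ = 2, MRS = (3/5)·(o/a)^(-1).
Setting (3/5)·(o/3)^(-1) = 0.2 gives (o/3)^(-1) = 1/3, so o/3 = 3 and o = 9.

o = 9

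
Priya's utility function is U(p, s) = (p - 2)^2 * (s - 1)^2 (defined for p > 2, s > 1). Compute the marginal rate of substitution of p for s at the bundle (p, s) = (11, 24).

MU_p = 2·(p−2)·(s−1)^2, MU_s = 2·(p−2)^2·(s−1).
MRS = (s−1)/(p−2).
At (11, 24): MRS = 23/9.
That is, one extra unit of p is worth 23/9 units of s at the margin.

MRS = 23/9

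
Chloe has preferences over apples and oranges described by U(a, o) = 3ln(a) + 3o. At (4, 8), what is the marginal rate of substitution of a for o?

MU_a = 3/a, MU_o = 3.
MRS = 3/a ÷ 3.
At (4, 8): MRS = 0.25.
That is, one extra unit of a is worth 0.25 units of o at the margin.

MRS = 0.25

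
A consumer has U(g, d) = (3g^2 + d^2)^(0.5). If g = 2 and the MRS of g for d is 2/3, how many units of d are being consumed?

d = 9

For CES with ρ = 2, MRS = (3/1)·(d/g)^(-1).
Setting (3/1)·(d/2)^(-1) = 2/3 gives (d/2)^(-1) = 2/9, so d/2 = 4.5 and d = 9.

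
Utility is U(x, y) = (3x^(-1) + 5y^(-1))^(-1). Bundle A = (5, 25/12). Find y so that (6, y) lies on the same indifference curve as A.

y = 2

U depends on (x, y) only through S = 3x^(-1) + 5y^(-1), so equal utility means equal S. At (5, 25/12): S = 3.
With x = 6: 3·6^(-1) = 0.5, so 5y^(-1) = 3 − 0.5 = 2.5, i.e. y^(-1) = 0.5.
Hence y = 1/0.5 = 2.
Check: U(6, 2) = 0.3333.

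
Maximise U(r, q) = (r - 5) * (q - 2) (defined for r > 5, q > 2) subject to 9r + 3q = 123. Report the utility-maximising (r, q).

r* = 9, q* = 14

MU_r = (q−2), MU_q = (r−5).
MRS = (q−2)/(r−5).
Tangency: set MRS = p_r/p_q = 9/3 = 3.
So (q − 2)/(r − 5) = 3, i.e. (q − 2) = 3·(r − 5).
Rewrite the budget in excess-of-subsistence terms: 9·(r − 5) + 3·(q − 2) = 123 − 9·5 − 3·2 = 72.
Substituting, 18·(r − 5) = 72, so r − 5 = 4 and r* = 9.
Then q − 2 = 3·4 = 12, so q* = 14.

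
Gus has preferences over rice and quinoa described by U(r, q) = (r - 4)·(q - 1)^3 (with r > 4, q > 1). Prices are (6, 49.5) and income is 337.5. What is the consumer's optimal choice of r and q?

r* = 15, q* = 5

MU_r = (q−1)^3, MU_q = 3·(r−4)·(q−1)^2.
MRS = (1/3)·(q−1)/(r−4).
Tangency: set MRS = p_r/p_q = 6/49.5 = 4/33.
So (1/3)·(q − 1)/(r − 4) = 4/33, i.e. (q − 1) = (4/11)·(r − 4).
Rewrite the budget in excess-of-subsistence terms: 6·(r − 4) + 49.5·(q − 1) = 337.5 − 6·4 − 49.5·1 = 264.
Substituting, 24·(r − 4) = 264, so r − 4 = 11 and r* = 15.
Then q − 1 = (4/11)·11 = 4, so q* = 5.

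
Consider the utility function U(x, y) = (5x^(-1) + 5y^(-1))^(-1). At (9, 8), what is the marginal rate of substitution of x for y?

For CES with ρ = -1, MRS = (y/x)^2.
At (9, 8): MRS = 64/81.
So at (9, 8) the consumer would give up 64/81 units of y for one more unit of x.

MRS = 64/81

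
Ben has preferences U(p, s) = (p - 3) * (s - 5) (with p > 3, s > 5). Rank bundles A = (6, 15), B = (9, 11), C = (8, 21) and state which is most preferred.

Evaluate utility at each bundle:
U(A) = 30.
U(B) = 36.
U(C) = 80.
Highest utility is C, so C ≻ B ≻ A.

Bundle C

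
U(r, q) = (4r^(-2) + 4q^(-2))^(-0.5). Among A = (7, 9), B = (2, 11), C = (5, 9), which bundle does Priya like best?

Bundle A

Evaluate utility at each bundle:
U(A) = 2.763.
U(B) = 0.984.
U(C) = 2.185.
Highest utility is A, so A ≻ C ≻ B.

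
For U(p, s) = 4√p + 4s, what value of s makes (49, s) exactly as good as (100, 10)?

U(100, 10) = 80.
Set U(49, s) = 80 and solve.
With p = 49: √49 = 7, so 4s = 80 − 4·7 = 52 and s = 13.
Check: U(49, 13) = 80.

s = 13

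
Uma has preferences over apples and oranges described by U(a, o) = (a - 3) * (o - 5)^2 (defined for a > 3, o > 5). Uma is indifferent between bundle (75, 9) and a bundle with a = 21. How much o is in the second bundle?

U(75, 9) = 1152.
Set U(21, o) = 1152 and solve.
With a = 21: (21 − 3) = 18, so (o − 5)^2 = 1152/18 = 64.
Taking the square root (with o > 5): o − 5 = 8, so o = 13.
Check: U(21, 13) = 1152.

o = 13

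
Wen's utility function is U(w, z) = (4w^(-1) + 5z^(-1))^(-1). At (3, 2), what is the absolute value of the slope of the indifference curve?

MRS = 16/45

For CES with ρ = -1, MRS = (4/5)·(z/w)^2.
At (3, 2): MRS = 16/45.
So at (3, 2) the consumer would give up 16/45 units of z for one more unit of w.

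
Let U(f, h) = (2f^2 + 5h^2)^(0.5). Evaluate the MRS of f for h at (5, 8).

MRS = 0.25

For CES with ρ = 2, MRS = (2/5)·(h/f)^(-1).
At (5, 8): MRS = 0.25.
The indifference curve has slope −0.25 at this bundle.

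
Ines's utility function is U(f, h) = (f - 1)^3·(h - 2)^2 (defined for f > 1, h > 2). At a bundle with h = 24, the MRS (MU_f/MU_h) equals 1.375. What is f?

f = 25

MU_f = 3·(f−1)^2·(h−2)^2, MU_h = 2·(f−1)^3·(h−2).
MRS = (3/2)·(h−2)/(f−1).
Substitute h = 24: MRS = 33/(f − 1). Setting this equal to 1.375 gives f − 1 = 33/1.375 = 24, so f = 25.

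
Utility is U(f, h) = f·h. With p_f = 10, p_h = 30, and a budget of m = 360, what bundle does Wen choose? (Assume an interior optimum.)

f* = 18, h* = 6

MU_f = h and MU_h = f.
MRS = MU_f/MU_h = h/f.
Tangency: set MRS = p_f/p_h = 10/30 = 1/3.
So h/f = 1/3, i.e. h = (1/3)·f.
Substitute into the budget 10·f + 30·h = 360: 20·f = 360, so f* = 18.
Then h* = (1/3)·18 = 6.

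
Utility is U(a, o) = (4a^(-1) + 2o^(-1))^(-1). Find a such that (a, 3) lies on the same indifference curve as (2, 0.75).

U depends on (a, o) only through S = 4a^(-1) + 2o^(-1), so equal utility means equal S. At (2, 0.75): S = 14/3.
With o = 3: 2·3^(-1) = 2/3, so 4a^(-1) = 14/3 − 2/3 = 4, i.e. a^(-1) = 1.
Hence a = 1/1 = 1.
Check: U(1, 3) = 0.2143.

a = 1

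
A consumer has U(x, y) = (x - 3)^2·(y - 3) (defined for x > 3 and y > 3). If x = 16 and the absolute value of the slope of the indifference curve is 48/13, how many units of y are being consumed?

y = 27

MU_x = 2·(x−3)·(y−3), MU_y = (x−3)^2.
MRS = (2/1)·(y−3)/(x−3).
Substitute x = 16: MRS = (y − 3)/6.5. Setting this equal to 48/13 gives y − 3 = (48/13)·6.5 = 24, so y = 27.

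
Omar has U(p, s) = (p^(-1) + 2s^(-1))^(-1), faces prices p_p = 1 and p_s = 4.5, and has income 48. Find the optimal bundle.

p* = 12, s* = 8

For CES with ρ = -1, MRS = (1/2)·(s/p)^2.
Tangency: set MRS = p_p/p_s = 1/4.5 = 2/9.
So (s/p)^2 = 4/9; taking the square root, s/p = 2/3, i.e. s = (2/3)·p.
Substitute into the budget 1·p + 4.5·s = 48: 4·p = 48, so p* = 12 and s* = (2/3)·12 = 8.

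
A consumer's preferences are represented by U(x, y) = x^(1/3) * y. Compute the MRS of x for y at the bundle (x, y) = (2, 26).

MU_x = 1/3·x^(-2/3)·y and MU_y = x^(1/3).
MRS = MU_x/MU_y = (1/3)·y/x.
At (2, 26): MRS = 13/3.
So at (2, 26) the consumer would give up 13/3 units of y for one more unit of x.

MRS = 13/3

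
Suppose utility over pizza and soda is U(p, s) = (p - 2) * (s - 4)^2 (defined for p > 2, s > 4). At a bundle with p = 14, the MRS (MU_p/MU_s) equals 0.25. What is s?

s = 10

MU_p = (s−4)^2, MU_s = 2·(p−2)·(s−4).
MRS = (1/2)·(s−4)/(p−2).
Substitute p = 14: MRS = (s − 4)/24. Setting this equal to 0.25 gives s − 4 = 0.25·24 = 6, so s = 10.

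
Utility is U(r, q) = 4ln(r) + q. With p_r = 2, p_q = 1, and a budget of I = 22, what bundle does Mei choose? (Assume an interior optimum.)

r* = 2, q* = 18

MU_r = 4/r, MU_q = 1.
MRS = 4/r ÷ 1.
Tangency: set MRS = p_r/p_q = 2/1 = 2.
MRS depends only on r: 4/r = 2 ⇒ r* = 4/2 = 2.
From the budget, 1·q = 22 − 2·2 = 18, so q* = 18.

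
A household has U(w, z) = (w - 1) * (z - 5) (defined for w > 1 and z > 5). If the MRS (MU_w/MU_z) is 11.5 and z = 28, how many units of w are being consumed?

w = 3

MU_w = (z−5), MU_z = (w−1).
MRS = (z−5)/(w−1).
Substitute z = 28: MRS = 23/(w − 1). Setting this equal to 11.5 gives w − 1 = 23/11.5 = 2, so w = 3.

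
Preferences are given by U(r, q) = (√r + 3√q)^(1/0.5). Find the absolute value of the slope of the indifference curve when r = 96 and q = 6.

MRS = 1/12

For CES with ρ = 0.5, MRS = (1/3)·√(q/r).
At (96, 6): MRS = 1/12.
The indifference curve has slope −1/12 at this bundle.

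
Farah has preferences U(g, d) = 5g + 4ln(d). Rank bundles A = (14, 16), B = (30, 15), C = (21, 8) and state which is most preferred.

Bundle B

Evaluate utility at each bundle:
U(A) = 81.090.
U(B) = 160.832.
U(C) = 113.318.
Highest utility is B, so B ≻ C ≻ A.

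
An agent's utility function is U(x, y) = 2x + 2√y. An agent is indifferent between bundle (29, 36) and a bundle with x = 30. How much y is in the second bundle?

y = 25

U(29, 36) = 70.
Set U(30, y) = 70 and solve.
With x = 30: 2√y = 70 − 2·30 = 10, so √y = 5 and y = 25.
Check: U(30, 25) = 70.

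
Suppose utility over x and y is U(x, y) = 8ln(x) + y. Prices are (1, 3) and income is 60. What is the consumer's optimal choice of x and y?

MU_x = 8/x, MU_y = 1.
MRS = 8/x ÷ 1.
Tangency: set MRS = p_x/p_y = 1/3.
MRS depends only on x: 8/x = 1/3 ⇒ x* = 8/(1/3) = 24.
From the budget, 3·y = 60 − 1·24 = 36, so y* = 12.

x* = 24, y* = 12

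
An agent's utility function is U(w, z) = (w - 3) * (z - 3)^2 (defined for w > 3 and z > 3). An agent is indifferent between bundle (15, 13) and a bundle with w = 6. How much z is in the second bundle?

z = 23

U(15, 13) = 1200.
Set U(6, z) = 1200 and solve.
With w = 6: (6 − 3) = 3, so (z − 3)^2 = 1200/3 = 400.
Taking the square root (with z > 3): z − 3 = 20, so z = 23.
Check: U(6, 23) = 1200.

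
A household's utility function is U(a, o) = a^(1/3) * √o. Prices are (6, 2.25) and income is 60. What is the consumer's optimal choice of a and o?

a* = 4, o* = 16

MU_a = 1/3·a^(-2/3)·√o and MU_o = 0.5·a^(1/3)·o^(-0.5).
MRS = MU_a/MU_o = (2/3)·o/a.
Tangency: set MRS = p_a/p_o = 6/2.25 = 8/3.
So (2/3)·o/a = 8/3, i.e. o = 4·a.
Substitute into the budget 6·a + 2.25·o = 60: 15·a = 60, so a* = 4.
Then o* = 4·4 = 16.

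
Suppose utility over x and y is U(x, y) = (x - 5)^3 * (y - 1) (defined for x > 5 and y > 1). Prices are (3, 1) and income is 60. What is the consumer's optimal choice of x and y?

x* = 16, y* = 12

MU_x = 3·(x−5)^2·(y−1), MU_y = (x−5)^3.
MRS = (3/1)·(y−1)/(x−5).
Tangency: set MRS = p_x/p_y = 3/1 = 3.
So (3/1)·(y − 1)/(x − 5) = 3, i.e. (y − 1) = (x − 5).
Rewrite the budget in excess-of-subsistence terms: 3·(x − 5) + 1·(y − 1) = 60 − 3·5 − 1·1 = 44.
Substituting, 4·(x − 5) = 44, so x − 5 = 11 and x* = 16.
Then y − 1 = 11, so y* = 12.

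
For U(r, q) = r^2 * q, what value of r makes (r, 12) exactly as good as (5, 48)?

U(5, 48) = 1200.
Set U(r, 12) = 1200 and solve.
With q = 12: r^2 = 1200/12 = 100; taking the square root, r = 10.
Check: U(10, 12) = 1200.

r = 10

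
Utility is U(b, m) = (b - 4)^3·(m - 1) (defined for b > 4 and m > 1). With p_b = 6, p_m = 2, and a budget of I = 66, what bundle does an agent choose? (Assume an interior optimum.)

b* = 9, m* = 6

MU_b = 3·(b−4)^2·(m−1), MU_m = (b−4)^3.
MRS = (3/1)·(m−1)/(b−4).
Tangency: set MRS = p_b/p_m = 6/2 = 3.
So (3/1)·(m − 1)/(b − 4) = 3, i.e. (m − 1) = (b − 4).
Rewrite the budget in excess-of-subsistence terms: 6·(b − 4) + 2·(m − 1) = 66 − 6·4 − 2·1 = 40.
Substituting, 8·(b − 4) = 40, so b − 4 = 5 and b* = 9.
Then m − 1 = 5, so m* = 6.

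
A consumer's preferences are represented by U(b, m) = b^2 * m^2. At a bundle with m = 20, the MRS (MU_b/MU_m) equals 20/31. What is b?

MU_b = 2·b·m^2 and MU_m = 2·b^2·m.
MRS = MU_b/MU_m = m/b.
Substitute m = 20: MRS = 20/b. Setting 20/b = 20/31 gives b = 20/(20/31) = 31.

b = 31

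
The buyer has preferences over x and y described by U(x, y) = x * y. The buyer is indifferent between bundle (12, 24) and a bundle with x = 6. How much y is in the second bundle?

y = 48

U(12, 24) = 288.
Set U(6, y) = 288 and solve.
With x = 6: y = 288/6 = 48.
Check: U(6, 48) = 288.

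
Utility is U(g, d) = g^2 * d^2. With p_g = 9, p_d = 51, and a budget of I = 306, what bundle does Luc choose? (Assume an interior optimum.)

g* = 17, d* = 3

MU_g = 2·g·d^2 and MU_d = 2·g^2·d.
MRS = MU_g/MU_d = d/g.
Tangency: set MRS = p_g/p_d = 9/51 = 3/17.
So d/g = 3/17, i.e. d = (3/17)·g.
Substitute into the budget 9·g + 51·d = 306: 18·g = 306, so g* = 17.
Then d* = (3/17)·17 = 3.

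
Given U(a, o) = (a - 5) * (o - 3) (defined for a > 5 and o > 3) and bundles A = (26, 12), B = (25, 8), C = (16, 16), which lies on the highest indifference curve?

Bundle A

Evaluate utility at each bundle:
U(A) = 189.
U(B) = 100.
U(C) = 143.
Highest utility is A, so A ≻ C ≻ B.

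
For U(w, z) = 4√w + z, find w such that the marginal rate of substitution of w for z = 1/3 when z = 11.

MU_w = 4/(2√w), MU_z = 1.
MRS = 4/(2√w) ÷ 1.
MRS depends only on w: 2/√w = 1/3 ⇒ √w = 2/(1/3) = 6 ⇒ w = 36.

w = 36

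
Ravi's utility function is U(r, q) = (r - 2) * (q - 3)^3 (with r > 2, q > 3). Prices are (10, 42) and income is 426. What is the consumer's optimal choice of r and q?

r* = 9, q* = 8

MU_r = (q−3)^3, MU_q = 3·(r−2)·(q−3)^2.
MRS = (1/3)·(q−3)/(r−2).
Tangency: set MRS = p_r/p_q = 10/42 = 5/21.
So (1/3)·(q − 3)/(r − 2) = 5/21, i.e. (q − 3) = (5/7)·(r − 2).
Rewrite the budget in excess-of-subsistence terms: 10·(r − 2) + 42·(q − 3) = 426 − 10·2 − 42·3 = 280.
Substituting, 40·(r − 2) = 280, so r − 2 = 7 and r* = 9.
Then q − 3 = (5/7)·7 = 5, so q* = 8.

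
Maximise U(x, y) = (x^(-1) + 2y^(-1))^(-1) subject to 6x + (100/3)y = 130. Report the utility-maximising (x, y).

x* = 5, y* = 3

For CES with ρ = -1, MRS = (1/2)·(y/x)^2.
Tangency: set MRS = p_x/p_y = 6/(100/3) = 9/50.
So (y/x)^2 = 9/25; taking the square root, y/x = 0.6, i.e. y = 0.6·x.
Substitute into the budget 6·x + (100/3)·y = 130: 26·x = 130, so x* = 5 and y* = 0.6·5 = 3.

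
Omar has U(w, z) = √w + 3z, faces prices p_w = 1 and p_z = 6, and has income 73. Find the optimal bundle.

MU_w = 1/(2√w), MU_z = 3.
MRS = 1/(2√w) ÷ 3.
Tangency: set MRS = p_w/p_z = 1/6.
MRS depends only on w: (1/6)/√w = 1/6 ⇒ √w = (1/6)/(1/6) = 1 ⇒ w* = 1.
From the budget, 6·z = 73 − 1·1 = 72, so z* = 12.

w* = 1, z* = 12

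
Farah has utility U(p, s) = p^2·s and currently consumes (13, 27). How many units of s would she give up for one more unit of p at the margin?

MRS = 54/13

MU_p = 2·p·s and MU_s = p^2.
MRS = MU_p/MU_s = (2/1)·s/p.
At (13, 27): MRS = 54/13.
The indifference curve has slope −54/13 at this bundle.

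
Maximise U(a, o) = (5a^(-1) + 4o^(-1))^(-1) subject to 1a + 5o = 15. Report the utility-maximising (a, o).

For CES with ρ = -1, MRS = (5/4)·(o/a)^2.
Tangency: set MRS = p_a/p_o = 1/5 = 0.2.
So (o/a)^2 = 4/25; taking the square root, o/a = 0.4, i.e. o = 0.4·a.
Substitute into the budget 1·a + 5·o = 15: 3·a = 15, so a* = 5 and o* = 0.4·5 = 2.

a* = 5, o* = 2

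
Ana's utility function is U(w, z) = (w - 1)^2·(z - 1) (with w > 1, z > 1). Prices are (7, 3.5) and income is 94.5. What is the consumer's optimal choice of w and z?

w* = 9, z* = 9

MU_w = 2·(w−1)·(z−1), MU_z = (w−1)^2.
MRS = (2/1)·(z−1)/(w−1).
Tangency: set MRS = p_w/p_z = 7/3.5 = 2.
So (2/1)·(z − 1)/(w − 1) = 2, i.e. (z − 1) = (w − 1).
Rewrite the budget in excess-of-subsistence terms: 7·(w − 1) + 3.5·(z − 1) = 94.5 − 7·1 − 3.5·1 = 84.
Substituting, 10.5·(w − 1) = 84, so w − 1 = 8 and w* = 9.
Then z − 1 = 8, so z* = 9.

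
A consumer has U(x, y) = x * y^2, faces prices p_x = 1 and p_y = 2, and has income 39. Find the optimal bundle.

x* = 13, y* = 13

MU_x = y^2 and MU_y = 2·x·y.
MRS = MU_x/MU_y = (1/2)·y/x.
Tangency: set MRS = p_x/p_y = 1/2 = 0.5.
So (1/2)·y/x = 0.5, i.e. y = x.
Substitute into the budget 1·x + 2·y = 39: 3·x = 39, so x* = 13.
Then y* = 13.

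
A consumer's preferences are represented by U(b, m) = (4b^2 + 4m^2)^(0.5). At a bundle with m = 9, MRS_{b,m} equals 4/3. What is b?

For CES with ρ = 2, MRS = (m/b)^(-1).
Setting (9/b)^(-1) = 4/3 gives 9/b = 0.75 and b = 12.

b = 12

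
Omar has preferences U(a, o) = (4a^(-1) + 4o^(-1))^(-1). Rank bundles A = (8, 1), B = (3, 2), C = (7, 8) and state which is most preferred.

Bundle C

Evaluate utility at each bundle:
U(A) = 0.222.
U(B) = 0.300.
U(C) = 0.933.
Highest utility is C, so C ≻ B ≻ A.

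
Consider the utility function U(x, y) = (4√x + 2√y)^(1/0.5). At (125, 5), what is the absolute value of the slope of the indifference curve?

For CES with ρ = 0.5, MRS = (4/2)·√(y/x).
At (125, 5): MRS = 0.4.
So at (125, 5) the consumer would give up 0.4 units of y for one more unit of x.

MRS = 0.4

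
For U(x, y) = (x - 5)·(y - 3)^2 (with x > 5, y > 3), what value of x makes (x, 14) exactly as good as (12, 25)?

U(12, 25) = 3388.
Set U(x, 14) = 3388 and solve.
With y = 14: (14 − 3)^2 = 121, so (x − 5) = 3388/121 = 28.
So x = 5 + 28 = 33.
Check: U(33, 14) = 3388.

x = 33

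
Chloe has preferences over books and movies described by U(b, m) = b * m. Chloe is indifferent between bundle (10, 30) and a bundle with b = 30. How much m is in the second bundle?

U(10, 30) = 300.
Set U(30, m) = 300 and solve.
With b = 30: m = 300/30 = 10.
Check: U(30, 10) = 300.

m = 10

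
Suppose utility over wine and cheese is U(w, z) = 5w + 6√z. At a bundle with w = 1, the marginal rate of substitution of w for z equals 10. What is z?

z = 36

MU_w = 5, MU_z = 6/(2√z).
MRS = 5 ÷ (6/(2√z)).
MRS depends only on z: (5/3)·√z = 10 ⇒ √z = 10/(5/3) = 6 ⇒ z = 36.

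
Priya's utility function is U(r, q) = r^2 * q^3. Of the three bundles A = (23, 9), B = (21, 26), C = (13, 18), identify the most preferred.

Bundle B

Evaluate utility at each bundle:
U(A) = 385641.
U(B) = 7751016.
U(C) = 985608.
Highest utility is B, so B ≻ C ≻ A.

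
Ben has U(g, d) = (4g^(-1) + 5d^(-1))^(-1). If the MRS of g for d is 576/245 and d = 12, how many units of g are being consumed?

For CES with ρ = -1, MRS = (4/5)·(d/g)^2.
Setting (4/5)·(12/g)^2 = 576/245 gives (12/g)^2 = 144/49, so 12/g = 12/7 and g = 7.

g = 7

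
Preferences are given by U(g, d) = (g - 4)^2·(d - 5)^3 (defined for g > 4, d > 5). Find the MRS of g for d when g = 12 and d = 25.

MU_g = 2·(g−4)·(d−5)^3, MU_d = 3·(g−4)^2·(d−5)^2.
MRS = (2/3)·(d−5)/(g−4).
At (12, 25): MRS = 5/3.
That is, one extra unit of g is worth 5/3 units of d at the margin.

MRS = 5/3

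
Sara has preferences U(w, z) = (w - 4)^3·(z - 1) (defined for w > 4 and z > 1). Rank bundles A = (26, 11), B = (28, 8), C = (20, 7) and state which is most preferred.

Bundle A

Evaluate utility at each bundle:
U(A) = 106480.
U(B) = 96768.
U(C) = 24576.
Highest utility is A, so A ≻ B ≻ C.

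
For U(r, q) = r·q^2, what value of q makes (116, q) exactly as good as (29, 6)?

q = 3

U(29, 6) = 1044.
Set U(116, q) = 1044 and solve.
With r = 116: q^2 = 1044/116 = 9; taking the square root, q = 3.
Check: U(116, 3) = 1044.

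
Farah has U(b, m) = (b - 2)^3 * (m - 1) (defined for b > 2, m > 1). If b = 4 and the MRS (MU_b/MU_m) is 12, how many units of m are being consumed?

MU_b = 3·(b−2)^2·(m−1), MU_m = (b−2)^3.
MRS = (3/1)·(m−1)/(b−2).
Substitute b = 4: MRS = (m − 1)/(2/3). Setting this equal to 12 gives m − 1 = 12·(2/3) = 8, so m = 9.

m = 9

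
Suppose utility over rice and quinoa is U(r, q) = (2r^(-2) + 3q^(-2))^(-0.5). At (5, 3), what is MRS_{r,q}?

For CES with ρ = -2, MRS = (2/3)·(q/r)^3.
At (5, 3): MRS = 18/125.
So at (5, 3) the consumer would give up 18/125 units of q for one more unit of r.

MRS = 18/125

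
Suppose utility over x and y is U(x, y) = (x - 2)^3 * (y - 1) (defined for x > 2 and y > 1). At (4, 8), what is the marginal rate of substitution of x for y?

MRS = 10.5

MU_x = 3·(x−2)^2·(y−1), MU_y = (x−2)^3.
MRS = (3/1)·(y−1)/(x−2).
At (4, 8): MRS = 10.5.
So at (4, 8) the consumer would give up 10.5 units of y for one more unit of x.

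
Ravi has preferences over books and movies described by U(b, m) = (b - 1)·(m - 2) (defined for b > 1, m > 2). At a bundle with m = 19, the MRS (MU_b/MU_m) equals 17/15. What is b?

MU_b = (m−2), MU_m = (b−1).
MRS = (m−2)/(b−1).
Substitute m = 19: MRS = 17/(b − 1). Setting this equal to 17/15 gives b − 1 = 17/(17/15) = 15, so b = 16.

b = 16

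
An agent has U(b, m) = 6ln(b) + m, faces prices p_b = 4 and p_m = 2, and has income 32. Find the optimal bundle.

b* = 3, m* = 10

MU_b = 6/b, MU_m = 1.
MRS = 6/b ÷ 1.
Tangency: set MRS = p_b/p_m = 4/2 = 2.
MRS depends only on b: 6/b = 2 ⇒ b* = 6/2 = 3.
From the budget, 2·m = 32 − 4·3 = 20, so m* = 10.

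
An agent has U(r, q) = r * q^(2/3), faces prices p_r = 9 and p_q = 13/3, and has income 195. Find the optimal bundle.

r* = 13, q* = 18

MU_r = q^(2/3) and MU_q = 2/3·r·q^(-1/3).
MRS = MU_r/MU_q = (1.5)·q/r.
Tangency: set MRS = p_r/p_q = 9/(13/3) = 27/13.
So (1.5)·q/r = 27/13, i.e. q = (18/13)·r.
Substitute into the budget 9·r + (13/3)·q = 195: 15·r = 195, so r* = 13.
Then q* = (18/13)·13 = 18.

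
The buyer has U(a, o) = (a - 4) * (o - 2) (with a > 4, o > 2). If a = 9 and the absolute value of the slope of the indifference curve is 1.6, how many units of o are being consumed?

o = 10

MU_a = (o−2), MU_o = (a−4).
MRS = (o−2)/(a−4).
Substitute a = 9: MRS = (o − 2)/5. Setting this equal to 1.6 gives o − 2 = 1.6·5 = 8, so o = 10.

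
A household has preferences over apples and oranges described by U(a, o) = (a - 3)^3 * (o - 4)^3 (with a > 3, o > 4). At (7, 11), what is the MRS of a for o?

MU_a = 3·(a−3)^2·(o−4)^3, MU_o = 3·(a−3)^3·(o−4)^2.
MRS = (o−4)/(a−3).
At (7, 11): MRS = 1.75.
The indifference curve has slope −1.75 at this bundle.

MRS = 1.75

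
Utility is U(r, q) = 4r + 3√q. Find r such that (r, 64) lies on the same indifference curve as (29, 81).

U(29, 81) = 143.
Set U(r, 64) = 143 and solve.
With q = 64: √64 = 8, so 4r = 143 − 3·8 = 119 and r = 29.75.
Check: U(29.75, 64) = 143.

r = 29.75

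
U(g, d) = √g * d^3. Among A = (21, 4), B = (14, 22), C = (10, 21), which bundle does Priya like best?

Bundle B

Evaluate utility at each bundle:
U(A) = 293.285.
U(B) = 39841.168.
U(C) = 29285.853.
Highest utility is B, so B ≻ C ≻ A.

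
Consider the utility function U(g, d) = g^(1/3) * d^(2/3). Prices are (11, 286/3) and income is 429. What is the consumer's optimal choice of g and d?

g* = 13, d* = 3

MU_g = 1/3·g^(-2/3)·d^(2/3) and MU_d = 2/3·g^(1/3)·d^(-1/3).
MRS = MU_g/MU_d = (0.5)·d/g.
Tangency: set MRS = p_g/p_d = 11/(286/3) = 3/26.
So (0.5)·d/g = 3/26, i.e. d = (3/13)·g.
Substitute into the budget 11·g + (286/3)·d = 429: 33·g = 429, so g* = 13.
Then d* = (3/13)·13 = 3.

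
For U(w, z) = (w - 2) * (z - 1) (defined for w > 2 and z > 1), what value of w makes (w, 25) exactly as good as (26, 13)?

w = 14

U(26, 13) = 288.
Set U(w, 25) = 288 and solve.
With z = 25: (25 − 1) = 24, so (w − 2) = 288/24 = 12.
So w = 2 + 12 = 14.
Check: U(14, 25) = 288.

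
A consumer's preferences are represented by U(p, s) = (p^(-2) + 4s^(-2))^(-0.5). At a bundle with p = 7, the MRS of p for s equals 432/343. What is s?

s = 12

For CES with ρ = -2, MRS = (1/4)·(s/p)^3.
Setting (1/4)·(s/7)^3 = 432/343 gives (s/7)^3 = 1728/343, so s/7 = 12/7 and s = 12.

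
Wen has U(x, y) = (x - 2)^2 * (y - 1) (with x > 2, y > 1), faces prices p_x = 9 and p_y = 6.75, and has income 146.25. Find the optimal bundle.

MU_x = 2·(x−2)·(y−1), MU_y = (x−2)^2.
MRS = (2/1)·(y−1)/(x−2).
Tangency: set MRS = p_x/p_y = 9/6.75 = 4/3.
So (2/1)·(y − 1)/(x − 2) = 4/3, i.e. (y − 1) = (2/3)·(x − 2).
Rewrite the budget in excess-of-subsistence terms: 9·(x − 2) + 6.75·(y − 1) = 146.25 − 9·2 − 6.75·1 = 121.5.
Substituting, 13.5·(x − 2) = 121.5, so x − 2 = 9 and x* = 11.
Then y − 1 = (2/3)·9 = 6, so y* = 7.

x* = 11, y* = 7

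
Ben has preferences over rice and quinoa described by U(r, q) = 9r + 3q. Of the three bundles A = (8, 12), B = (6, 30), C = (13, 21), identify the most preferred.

Bundle C

Evaluate utility at each bundle:
U(A) = 108.
U(B) = 144.
U(C) = 180.
Highest utility is C, so C ≻ B ≻ A.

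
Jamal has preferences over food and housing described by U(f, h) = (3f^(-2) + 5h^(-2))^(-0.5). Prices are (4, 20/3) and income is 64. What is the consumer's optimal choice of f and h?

f* = 6, h* = 6

For CES with ρ = -2, MRS = (3/5)·(h/f)^3.
Tangency: set MRS = p_f/p_h = 4/(20/3) = 0.6.
So (h/f)^3 = 1; taking the cube root, h/f = 1, i.e. h = f.
Substitute into the budget 4·f + (20/3)·h = 64: (32/3)·f = 64, so f* = 6 and h* = 6.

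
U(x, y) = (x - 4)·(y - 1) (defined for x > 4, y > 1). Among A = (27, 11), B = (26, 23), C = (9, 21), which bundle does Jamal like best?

Evaluate utility at each bundle:
U(A) = 230.
U(B) = 484.
U(C) = 100.
Highest utility is B, so B ≻ A ≻ C.

Bundle B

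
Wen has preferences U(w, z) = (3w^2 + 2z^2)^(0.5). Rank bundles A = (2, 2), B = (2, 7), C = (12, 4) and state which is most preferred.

Bundle C

Evaluate utility at each bundle:
U(A) = 4.472.
U(B) = 10.488.
U(C) = 21.541.
Highest utility is C, so C ≻ B ≻ A.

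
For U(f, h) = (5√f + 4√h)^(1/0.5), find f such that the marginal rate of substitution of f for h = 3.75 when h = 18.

f = 2

For CES with ρ = 0.5, MRS = (5/4)·√(h/f).
Setting (5/4)·√(18/f) = 3.75 gives √(18/f) = 3, so 18/f = 9 and f = 2.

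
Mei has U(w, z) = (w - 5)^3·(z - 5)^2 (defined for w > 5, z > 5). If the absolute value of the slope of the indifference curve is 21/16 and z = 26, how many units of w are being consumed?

w = 29

MU_w = 3·(w−5)^2·(z−5)^2, MU_z = 2·(w−5)^3·(z−5).
MRS = (3/2)·(z−5)/(w−5).
Substitute z = 26: MRS = 31.5/(w − 5). Setting this equal to 21/16 gives w − 5 = 31.5/(21/16) = 24, so w = 29.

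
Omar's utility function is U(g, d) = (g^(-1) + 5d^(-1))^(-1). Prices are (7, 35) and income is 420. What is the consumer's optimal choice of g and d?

g* = 10, d* = 10

For CES with ρ = -1, MRS = (1/5)·(d/g)^2.
Tangency: set MRS = p_g/p_d = 7/35 = 0.2.
So (d/g)^2 = 1; taking the square root, d/g = 1, i.e. d = g.
Substitute into the budget 7·g + 35·d = 420: 42·g = 420, so g* = 10 and d* = 10.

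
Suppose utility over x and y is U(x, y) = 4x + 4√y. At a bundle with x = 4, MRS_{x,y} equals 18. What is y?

y = 81

MU_x = 4, MU_y = 4/(2√y).
MRS = 4 ÷ (4/(2√y)).
MRS depends only on y: 2·√y = 18 ⇒ √y = 18/2 = 9 ⇒ y = 81.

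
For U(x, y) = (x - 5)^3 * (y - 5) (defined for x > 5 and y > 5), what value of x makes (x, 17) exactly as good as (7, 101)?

x = 9

U(7, 101) = 768.
Set U(x, 17) = 768 and solve.
With y = 17: (17 − 5) = 12, so (x − 5)^3 = 768/12 = 64.
Taking the cube root (with x > 5): x − 5 = 4, so x = 9.
Check: U(9, 17) = 768.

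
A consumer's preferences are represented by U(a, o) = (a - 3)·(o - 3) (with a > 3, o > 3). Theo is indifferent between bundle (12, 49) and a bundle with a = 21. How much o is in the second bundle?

U(12, 49) = 414.
Set U(21, o) = 414 and solve.
With a = 21: (21 − 3) = 18, so (o − 3) = 414/18 = 23.
So o = 3 + 23 = 26.
Check: U(21, 26) = 414.

o = 26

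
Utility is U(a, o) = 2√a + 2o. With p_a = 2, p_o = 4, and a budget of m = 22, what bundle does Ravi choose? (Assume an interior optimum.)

a* = 1, o* = 5

MU_a = 2/(2√a), MU_o = 2.
MRS = 2/(2√a) ÷ 2.
Tangency: set MRS = p_a/p_o = 2/4 = 0.5.
MRS depends only on a: 0.5/√a = 0.5 ⇒ √a = 0.5/0.5 = 1 ⇒ a* = 1.
From the budget, 4·o = 22 − 2·1 = 20, so o* = 5.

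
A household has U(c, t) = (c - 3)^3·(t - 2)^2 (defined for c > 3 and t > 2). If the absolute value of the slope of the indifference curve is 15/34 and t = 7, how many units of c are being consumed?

c = 20

MU_c = 3·(c−3)^2·(t−2)^2, MU_t = 2·(c−3)^3·(t−2).
MRS = (3/2)·(t−2)/(c−3).
Substitute t = 7: MRS = 7.5/(c − 3). Setting this equal to 15/34 gives c − 3 = 7.5/(15/34) = 17, so c = 20.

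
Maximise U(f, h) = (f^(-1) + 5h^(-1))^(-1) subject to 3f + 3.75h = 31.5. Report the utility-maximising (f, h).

For CES with ρ = -1, MRS = (1/5)·(h/f)^2.
Tangency: set MRS = p_f/p_h = 3/3.75 = 0.8.
So (h/f)^2 = 4; taking the square root, h/f = 2, i.e. h = 2·f.
Substitute into the budget 3·f + 3.75·h = 31.5: 10.5·f = 31.5, so f* = 3 and h* = 2·3 = 6.

f* = 3, h* = 6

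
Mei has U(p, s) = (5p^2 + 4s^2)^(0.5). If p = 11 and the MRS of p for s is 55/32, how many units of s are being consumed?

For CES with ρ = 2, MRS = (5/4)·(s/p)^(-1).
Setting (5/4)·(s/11)^(-1) = 55/32 gives (s/11)^(-1) = 1.375, so s/11 = 8/11 and s = 8.

s = 8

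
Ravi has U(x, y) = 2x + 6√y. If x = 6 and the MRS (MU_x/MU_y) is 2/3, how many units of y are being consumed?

MU_x = 2, MU_y = 6/(2√y).
MRS = 2 ÷ (6/(2√y)).
MRS depends only on y: (2/3)·√y = 2/3 ⇒ √y = (2/3)/(2/3) = 1 ⇒ y = 1.

y = 1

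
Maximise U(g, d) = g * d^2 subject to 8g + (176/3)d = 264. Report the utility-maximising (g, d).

g* = 11, d* = 3

MU_g = d^2 and MU_d = 2·g·d.
MRS = MU_g/MU_d = (1/2)·d/g.
Tangency: set MRS = p_g/p_d = 8/(176/3) = 3/22.
So (1/2)·d/g = 3/22, i.e. d = (3/11)·g.
Substitute into the budget 8·g + (176/3)·d = 264: 24·g = 264, so g* = 11.
Then d* = (3/11)·11 = 3.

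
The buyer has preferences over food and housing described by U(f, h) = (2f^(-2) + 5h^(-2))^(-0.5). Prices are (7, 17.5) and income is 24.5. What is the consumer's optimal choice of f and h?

f* = 1, h* = 1

For CES with ρ = -2, MRS = (2/5)·(h/f)^3.
Tangency: set MRS = p_f/p_h = 7/17.5 = 0.4.
So (h/f)^3 = 1; taking the cube root, h/f = 1, i.e. h = f.
Substitute into the budget 7·f + 17.5·h = 24.5: 24.5·f = 24.5, so f* = 1 and h* = 1.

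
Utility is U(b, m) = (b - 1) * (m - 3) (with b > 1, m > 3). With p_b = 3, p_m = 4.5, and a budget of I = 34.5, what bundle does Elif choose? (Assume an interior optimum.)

MU_b = (m−3), MU_m = (b−1).
MRS = (m−3)/(b−1).
Tangency: set MRS = p_b/p_m = 3/4.5 = 2/3.
So (m − 3)/(b − 1) = 2/3, i.e. (m − 3) = (2/3)·(b − 1).
Rewrite the budget in excess-of-subsistence terms: 3·(b − 1) + 4.5·(m − 3) = 34.5 − 3·1 − 4.5·3 = 18.
Substituting, 6·(b − 1) = 18, so b − 1 = 3 and b* = 4.
Then m − 3 = (2/3)·3 = 2, so m* = 5.

b* = 4, m* = 5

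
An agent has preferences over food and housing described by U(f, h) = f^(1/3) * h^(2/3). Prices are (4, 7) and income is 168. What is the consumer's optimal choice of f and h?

MU_f = 1/3·f^(-2/3)·h^(2/3) and MU_h = 2/3·f^(1/3)·h^(-1/3).
MRS = MU_f/MU_h = (0.5)·h/f.
Tangency: set MRS = p_f/p_h = 4/7.
So (0.5)·h/f = 4/7, i.e. h = (8/7)·f.
Substitute into the budget 4·f + 7·h = 168: 12·f = 168, so f* = 14.
Then h* = (8/7)·14 = 16.

f* = 14, h* = 16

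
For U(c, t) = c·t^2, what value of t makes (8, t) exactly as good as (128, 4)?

U(128, 4) = 2048.
Set U(8, t) = 2048 and solve.
With c = 8: t^2 = 2048/8 = 256; taking the square root, t = 16.
Check: U(8, 16) = 2048.

t = 16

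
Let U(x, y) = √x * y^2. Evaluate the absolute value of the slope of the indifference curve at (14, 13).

MRS = 13/56

MU_x = 0.5·x^(-0.5)·y^2 and MU_y = 2·√x·y.
MRS = MU_x/MU_y = (0.25)·y/x.
At (14, 13): MRS = 13/56.
So at (14, 13) the consumer would give up 13/56 units of y for one more unit of x.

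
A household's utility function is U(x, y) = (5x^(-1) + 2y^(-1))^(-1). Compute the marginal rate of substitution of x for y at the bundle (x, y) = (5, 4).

For CES with ρ = -1, MRS = (5/2)·(y/x)^2.
At (5, 4): MRS = 1.6.
That is, one extra unit of x is worth 1.6 units of y at the margin.

MRS = 1.6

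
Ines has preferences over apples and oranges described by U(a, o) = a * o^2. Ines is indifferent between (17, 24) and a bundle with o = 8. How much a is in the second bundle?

a = 153

U(17, 24) = 9792.
Set U(a, 8) = 9792 and solve.
With o = 8: 8^2 = 64, so a = 9792/64 = 153.
Check: U(153, 8) = 9792.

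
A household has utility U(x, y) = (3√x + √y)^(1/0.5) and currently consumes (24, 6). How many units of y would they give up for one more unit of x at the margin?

For CES with ρ = 0.5, MRS = (3/1)·√(y/x).
At (24, 6): MRS = 1.5.
So at (24, 6) the consumer would give up 1.5 units of y for one more unit of x.

MRS = 1.5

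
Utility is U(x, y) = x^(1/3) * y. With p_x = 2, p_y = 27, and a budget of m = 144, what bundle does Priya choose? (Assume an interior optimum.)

x* = 18, y* = 4

MU_x = 1/3·x^(-2/3)·y and MU_y = x^(1/3).
MRS = MU_x/MU_y = (1/3)·y/x.
Tangency: set MRS = p_x/p_y = 2/27.
So (1/3)·y/x = 2/27, i.e. y = (2/9)·x.
Substitute into the budget 2·x + 27·y = 144: 8·x = 144, so x* = 18.
Then y* = (2/9)·18 = 4.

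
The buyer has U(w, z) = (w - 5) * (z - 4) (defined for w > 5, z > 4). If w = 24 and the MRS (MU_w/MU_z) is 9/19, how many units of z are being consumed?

MU_w = (z−4), MU_z = (w−5).
MRS = (z−4)/(w−5).
Substitute w = 24: MRS = (z − 4)/19. Setting this equal to 9/19 gives z − 4 = (9/19)·19 = 9, so z = 13.

z = 13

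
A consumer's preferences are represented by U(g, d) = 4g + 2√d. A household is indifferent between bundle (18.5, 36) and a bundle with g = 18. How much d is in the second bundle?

U(18.5, 36) = 86.
Set U(18, d) = 86 and solve.
With g = 18: 2√d = 86 − 4·18 = 14, so √d = 7 and d = 49.
Check: U(18, 49) = 86.

d = 49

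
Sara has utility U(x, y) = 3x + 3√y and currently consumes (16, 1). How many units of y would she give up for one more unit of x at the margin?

MRS = 2

MU_x = 3, MU_y = 3/(2√y).
MRS = 3 ÷ (3/(2√y)).
At (16, 1): MRS = 2.
That is, one extra unit of x is worth 2 units of y at the margin.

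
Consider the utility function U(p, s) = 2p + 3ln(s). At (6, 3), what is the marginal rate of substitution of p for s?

MRS = 2

MU_p = 2, MU_s = 3/s.
MRS = 2 ÷ (3/s).
At (6, 3): MRS = 2.
So at (6, 3) the consumer would give up 2 units of s for one more unit of p.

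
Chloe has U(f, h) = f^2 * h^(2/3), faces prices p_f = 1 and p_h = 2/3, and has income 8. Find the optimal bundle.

f* = 6, h* = 3

MU_f = 2·f·h^(2/3) and MU_h = 2/3·f^2·h^(-1/3).
MRS = MU_f/MU_h = (3)·h/f.
Tangency: set MRS = p_f/p_h = 1/(2/3) = 1.5.
So (3)·h/f = 1.5, i.e. h = 0.5·f.
Substitute into the budget 1·f + (2/3)·h = 8: (4/3)·f = 8, so f* = 6.
Then h* = 0.5·6 = 3.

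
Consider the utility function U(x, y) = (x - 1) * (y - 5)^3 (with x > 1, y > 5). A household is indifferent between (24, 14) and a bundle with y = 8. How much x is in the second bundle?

U(24, 14) = 16767.
Set U(x, 8) = 16767 and solve.
With y = 8: (8 − 5)^3 = 27, so (x − 1) = 16767/27 = 621.
So x = 1 + 621 = 622.
Check: U(622, 8) = 16767.

x = 622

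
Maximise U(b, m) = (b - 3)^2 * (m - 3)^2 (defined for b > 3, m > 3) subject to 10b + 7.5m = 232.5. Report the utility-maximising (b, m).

b* = 12, m* = 15

MU_b = 2·(b−3)·(m−3)^2, MU_m = 2·(b−3)^2·(m−3).
MRS = (m−3)/(b−3).
Tangency: set MRS = p_b/p_m = 10/7.5 = 4/3.
So (m − 3)/(b − 3) = 4/3, i.e. (m − 3) = (4/3)·(b − 3).
Rewrite the budget in excess-of-subsistence terms: 10·(b − 3) + 7.5·(m − 3) = 232.5 − 10·3 − 7.5·3 = 180.
Substituting, 20·(b − 3) = 180, so b − 3 = 9 and b* = 12.
Then m − 3 = (4/3)·9 = 12, so m* = 15.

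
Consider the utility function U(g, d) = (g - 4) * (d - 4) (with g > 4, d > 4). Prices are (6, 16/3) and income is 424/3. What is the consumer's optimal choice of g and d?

g* = 12, d* = 13

MU_g = (d−4), MU_d = (g−4).
MRS = (d−4)/(g−4).
Tangency: set MRS = p_g/p_d = 6/(16/3) = 1.125.
So (d − 4)/(g − 4) = 1.125, i.e. (d − 4) = 1.125·(g − 4).
Rewrite the budget in excess-of-subsistence terms: 6·(g − 4) + (16/3)·(d − 4) = 424/3 − 6·4 − (16/3)·4 = 96.
Substituting, 12·(g − 4) = 96, so g − 4 = 8 and g* = 12.
Then d − 4 = 1.125·8 = 9, so d* = 13.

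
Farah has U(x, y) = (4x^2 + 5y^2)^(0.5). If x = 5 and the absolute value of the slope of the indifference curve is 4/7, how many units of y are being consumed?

y = 7

For CES with ρ = 2, MRS = (4/5)·(y/x)^(-1).
Setting (4/5)·(y/5)^(-1) = 4/7 gives (y/5)^(-1) = 5/7, so y/5 = 1.4 and y = 7.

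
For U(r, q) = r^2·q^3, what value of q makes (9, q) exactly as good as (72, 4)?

q = 16

U(72, 4) = 331776.
Set U(9, q) = 331776 and solve.
With r = 9: 9^2 = 81, so q^3 = 331776/81 = 4096; taking the cube root, q = 16.
Check: U(9, 16) = 331776.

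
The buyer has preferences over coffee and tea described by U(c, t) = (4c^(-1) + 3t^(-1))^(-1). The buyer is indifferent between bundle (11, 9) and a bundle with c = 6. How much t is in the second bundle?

t = 99

U depends on (c, t) only through S = 4c^(-1) + 3t^(-1), so equal utility means equal S. At (11, 9): S = 23/33.
With c = 6: 4·6^(-1) = 2/3, so 3t^(-1) = 23/33 − 2/3 = 1/33, i.e. t^(-1) = 1/99.
Hence t = 1/(1/99) = 99.
Check: U(6, 99) = 1.4348.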